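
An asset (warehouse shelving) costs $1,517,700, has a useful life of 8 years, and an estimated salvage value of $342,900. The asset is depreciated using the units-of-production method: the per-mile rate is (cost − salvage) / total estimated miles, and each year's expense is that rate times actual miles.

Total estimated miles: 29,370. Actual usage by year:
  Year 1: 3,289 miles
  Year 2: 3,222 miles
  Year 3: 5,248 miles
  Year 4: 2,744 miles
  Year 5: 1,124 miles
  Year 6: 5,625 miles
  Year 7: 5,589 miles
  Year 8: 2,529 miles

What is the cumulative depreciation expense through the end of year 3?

Depreciable base = $1,517,700 − $342,900 = $1,174,800.
Rate = $1,174,800 / 29,370 miles = $40 per mile.
Year 1: 3,289 × $40 = $131,560. Book value $1,386,140.
Year 2: 3,222 × $40 = $128,880. Book value $1,257,260.
Year 3: 5,248 × $40 = $209,920. Book value $1,047,340.
Accumulated through year 3 = $1,517,700 − $1,047,340 = $470,360.

$470,360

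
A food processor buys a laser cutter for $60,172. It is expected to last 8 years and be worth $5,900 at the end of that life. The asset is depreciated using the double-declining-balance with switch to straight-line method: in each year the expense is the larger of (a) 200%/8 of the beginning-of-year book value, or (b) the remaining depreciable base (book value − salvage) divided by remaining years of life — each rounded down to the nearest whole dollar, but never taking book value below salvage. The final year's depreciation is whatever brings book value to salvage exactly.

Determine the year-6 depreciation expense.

$3,570

Depreciable base = $60,172 − $5,900 = $54,272.
Year 1: DB = ⌊$60,172 × 200%/8⌋ = $15,043; SL = ⌊$54,272/8⌋ = $6,784 → take DB $15,043. Book value $45,129.
Year 2: DB = ⌊$45,129 × 200%/8⌋ = $11,282; SL = ⌊$39,229/7⌋ = $5,604 → take DB $11,282. Book value $33,847.
Year 3: DB = ⌊$33,847 × 200%/8⌋ = $8,461; SL = ⌊$27,947/6⌋ = $4,657 → take DB $8,461. Book value $25,386.
Year 4: DB = ⌊$25,386 × 200%/8⌋ = $6,346; SL = ⌊$19,486/5⌋ = $3,897 → take DB $6,346. Book value $19,040.
Year 5: DB = ⌊$19,040 × 200%/8⌋ = $4,760; SL = ⌊$13,140/4⌋ = $3,285 → take DB $4,760. Book value $14,280.
Year 6: DB = ⌊$14,280 × 200%/8⌋ = $3,570; SL = ⌊$8,380/3⌋ = $2,793 → take DB $3,570. Book value $10,710.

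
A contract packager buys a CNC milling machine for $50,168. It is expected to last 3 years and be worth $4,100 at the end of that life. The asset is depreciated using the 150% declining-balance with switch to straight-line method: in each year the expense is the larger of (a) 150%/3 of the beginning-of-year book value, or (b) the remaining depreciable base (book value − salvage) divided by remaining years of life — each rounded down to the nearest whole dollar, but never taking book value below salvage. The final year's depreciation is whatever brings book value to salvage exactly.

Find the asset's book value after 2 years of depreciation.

Depreciable base = $50,168 − $4,100 = $46,068.
Year 1: DB = ⌊$50,168 × 150%/3⌋ = $25,084; SL = ⌊$46,068/3⌋ = $15,356 → take DB $25,084. Book value $25,084.
Year 2: DB = ⌊$25,084 × 150%/3⌋ = $12,542; SL = ⌊$20,984/2⌋ = $10,492 → take DB $12,542. Book value $12,542.

$12,542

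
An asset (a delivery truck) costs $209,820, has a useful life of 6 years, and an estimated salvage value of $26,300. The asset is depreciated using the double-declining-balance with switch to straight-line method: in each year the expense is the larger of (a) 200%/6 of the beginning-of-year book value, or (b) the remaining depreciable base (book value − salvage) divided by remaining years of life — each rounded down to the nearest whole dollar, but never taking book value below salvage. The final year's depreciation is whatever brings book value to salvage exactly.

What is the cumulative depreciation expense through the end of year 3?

Depreciable base = $209,820 − $26,300 = $183,520.
Year 1: DB = ⌊$209,820 × 200%/6⌋ = $69,940; SL = ⌊$183,520/6⌋ = $30,586 → take DB $69,940. Book value $139,880.
Year 2: DB = ⌊$139,880 × 200%/6⌋ = $46,626; SL = ⌊$113,580/5⌋ = $22,716 → take DB $46,626. Book value $93,254.
Year 3: DB = ⌊$93,254 × 200%/6⌋ = $31,084; SL = ⌊$66,954/4⌋ = $16,738 → take DB $31,084. Book value $62,170.
Accumulated through year 3 = $209,820 − $62,170 = $147,650.

$147,650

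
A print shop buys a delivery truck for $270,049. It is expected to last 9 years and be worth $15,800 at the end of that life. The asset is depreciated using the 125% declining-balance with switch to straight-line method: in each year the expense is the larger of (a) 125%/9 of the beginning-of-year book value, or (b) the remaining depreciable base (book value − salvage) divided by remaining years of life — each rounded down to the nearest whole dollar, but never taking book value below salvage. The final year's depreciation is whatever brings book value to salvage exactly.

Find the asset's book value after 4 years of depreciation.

$146,330

Depreciable base = $270,049 − $15,800 = $254,249.
Year 1: DB = ⌊$270,049 × 125%/9⌋ = $37,506; SL = ⌊$254,249/9⌋ = $28,249 → take DB $37,506. Book value $232,543.
Year 2: DB = ⌊$232,543 × 125%/9⌋ = $32,297; SL = ⌊$216,743/8⌋ = $27,092 → take DB $32,297. Book value $200,246.
Year 3: DB = ⌊$200,246 × 125%/9⌋ = $27,811; SL = ⌊$184,446/7⌋ = $26,349 → take DB $27,811. Book value $172,435.
Year 4: DB = ⌊$172,435 × 125%/9⌋ = $23,949; SL = ⌊$156,635/6⌋ = $26,105 → take SL $26,105. Book value $146,330.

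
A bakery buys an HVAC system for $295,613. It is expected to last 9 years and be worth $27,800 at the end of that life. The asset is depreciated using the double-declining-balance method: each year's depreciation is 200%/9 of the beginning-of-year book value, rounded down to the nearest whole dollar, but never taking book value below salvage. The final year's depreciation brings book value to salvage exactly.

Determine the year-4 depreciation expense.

Depreciable base = $295,613 − $27,800 = $267,813.
Year 1: ⌊$295,613 × 200%/9⌋ = $65,691. Book value $229,922.
Year 2: ⌊$229,922 × 200%/9⌋ = $51,093. Book value $178,829.
Year 3: ⌊$178,829 × 200%/9⌋ = $39,739. Book value $139,090.
Year 4: ⌊$139,090 × 200%/9⌋ = $30,908. Book value $108,182.

$30,908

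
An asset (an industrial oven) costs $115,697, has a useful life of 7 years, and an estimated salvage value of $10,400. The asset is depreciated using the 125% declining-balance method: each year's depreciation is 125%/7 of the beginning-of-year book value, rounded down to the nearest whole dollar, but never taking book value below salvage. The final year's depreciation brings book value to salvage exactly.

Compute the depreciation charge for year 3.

$13,940

Depreciable base = $115,697 − $10,400 = $105,297.
Year 1: ⌊$115,697 × 125%/7⌋ = $20,660. Book value $95,037.
Year 2: ⌊$95,037 × 125%/7⌋ = $16,970. Book value $78,067.
Year 3: ⌊$78,067 × 125%/7⌋ = $13,940. Book value $64,127.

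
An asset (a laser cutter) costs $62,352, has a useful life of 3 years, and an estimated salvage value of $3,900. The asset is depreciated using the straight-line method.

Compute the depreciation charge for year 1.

Depreciable base = $62,352 − $3,900 = $58,452.
Annual expense = $58,452 / 3 = $19,484.

$19,484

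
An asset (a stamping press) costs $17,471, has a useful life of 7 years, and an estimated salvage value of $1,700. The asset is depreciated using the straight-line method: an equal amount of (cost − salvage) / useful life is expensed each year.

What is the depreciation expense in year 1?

$2,253

Depreciable base = $17,471 − $1,700 = $15,771.
Annual expense = $15,771 / 7 = $2,253.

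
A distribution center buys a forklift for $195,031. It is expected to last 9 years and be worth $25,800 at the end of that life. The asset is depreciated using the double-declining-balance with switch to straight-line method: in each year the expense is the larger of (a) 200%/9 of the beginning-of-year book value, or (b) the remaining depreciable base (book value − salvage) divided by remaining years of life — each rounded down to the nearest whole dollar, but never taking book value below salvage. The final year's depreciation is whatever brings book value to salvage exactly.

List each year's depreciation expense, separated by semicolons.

Depreciable base = $195,031 − $25,800 = $169,231.
Year 1: DB = ⌊$195,031 × 200%/9⌋ = $43,340; SL = ⌊$169,231/9⌋ = $18,803 → take DB $43,340. Book value $151,691.
Year 2: DB = ⌊$151,691 × 200%/9⌋ = $33,709; SL = ⌊$125,891/8⌋ = $15,736 → take DB $33,709. Book value $117,982.
Year 3: DB = ⌊$117,982 × 200%/9⌋ = $26,218; SL = ⌊$92,182/7⌋ = $13,168 → take DB $26,218. Book value $91,764.
Year 4: DB = ⌊$91,764 × 200%/9⌋ = $20,392; SL = ⌊$65,964/6⌋ = $10,994 → take DB $20,392. Book value $71,372.
Year 5: DB = ⌊$71,372 × 200%/9⌋ = $15,860; SL = ⌊$45,572/5⌋ = $9,114 → take DB $15,860. Book value $55,512.
Year 6: DB = ⌊$55,512 × 200%/9⌋ = $12,336; SL = ⌊$29,712/4⌋ = $7,428 → take DB $12,336. Book value $43,176.
Year 7: DB = ⌊$43,176 × 200%/9⌋ = $9,594; SL = ⌊$17,376/3⌋ = $5,792 → take DB $9,594. Book value $33,582.
Year 8: DB = ⌊$33,582 × 200%/9⌋ = $7,462; SL = ⌊$7,782/2⌋ = $3,891 → take DB $7,462. Book value $26,120.
Year 9 (final): $26,120 − $25,800 = $320. Book value $25,800.

$43,340; $33,709; $26,218; $20,392; $15,860; $12,336; $9,594; $7,462; $320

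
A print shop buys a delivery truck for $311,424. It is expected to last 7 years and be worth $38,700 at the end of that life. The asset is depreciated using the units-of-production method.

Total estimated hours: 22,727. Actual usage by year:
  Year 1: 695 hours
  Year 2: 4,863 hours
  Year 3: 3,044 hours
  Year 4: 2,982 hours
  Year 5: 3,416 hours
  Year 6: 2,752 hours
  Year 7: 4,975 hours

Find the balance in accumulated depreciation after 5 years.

$180,000

Depreciable base = $311,424 − $38,700 = $272,724.
Rate = $272,724 / 22,727 hours = $12 per hour.
Year 1: 695 × $12 = $8,340. Book value $303,084.
Year 2: 4,863 × $12 = $58,356. Book value $244,728.
Year 3: 3,044 × $12 = $36,528. Book value $208,200.
Year 4: 2,982 × $12 = $35,784. Book value $172,416.
Year 5: 3,416 × $12 = $40,992. Book value $131,424.
Accumulated through year 5 = $311,424 − $131,424 = $180,000.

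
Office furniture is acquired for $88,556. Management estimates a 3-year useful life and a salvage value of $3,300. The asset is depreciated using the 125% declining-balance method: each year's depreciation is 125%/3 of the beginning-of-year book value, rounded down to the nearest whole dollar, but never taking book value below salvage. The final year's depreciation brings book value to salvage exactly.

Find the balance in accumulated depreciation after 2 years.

$58,422

Depreciable base = $88,556 − $3,300 = $85,256.
Year 1: ⌊$88,556 × 125%/3⌋ = $36,898. Book value $51,658.
Year 2: ⌊$51,658 × 125%/3⌋ = $21,524. Book value $30,134.
Accumulated through year 2 = $88,556 − $30,134 = $58,422.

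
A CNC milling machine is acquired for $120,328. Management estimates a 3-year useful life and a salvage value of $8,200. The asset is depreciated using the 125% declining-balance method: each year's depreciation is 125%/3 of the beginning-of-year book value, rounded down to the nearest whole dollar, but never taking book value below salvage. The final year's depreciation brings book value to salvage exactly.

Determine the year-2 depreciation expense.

$29,246

Depreciable base = $120,328 − $8,200 = $112,128.
Year 1: ⌊$120,328 × 125%/3⌋ = $50,136. Book value $70,192.
Year 2: ⌊$70,192 × 125%/3⌋ = $29,246. Book value $40,946.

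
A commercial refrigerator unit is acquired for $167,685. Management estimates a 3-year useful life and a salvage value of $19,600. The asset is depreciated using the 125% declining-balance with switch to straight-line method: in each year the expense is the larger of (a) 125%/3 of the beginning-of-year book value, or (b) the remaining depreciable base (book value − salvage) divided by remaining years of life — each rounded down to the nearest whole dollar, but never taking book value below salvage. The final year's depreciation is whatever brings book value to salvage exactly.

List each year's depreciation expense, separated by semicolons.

$69,868; $40,757; $37,460

Depreciable base = $167,685 − $19,600 = $148,085.
Year 1: DB = ⌊$167,685 × 125%/3⌋ = $69,868; SL = ⌊$148,085/3⌋ = $49,361 → take DB $69,868. Book value $97,817.
Year 2: DB = ⌊$97,817 × 125%/3⌋ = $40,757; SL = ⌊$78,217/2⌋ = $39,108 → take DB $40,757. Book value $57,060.
Year 3 (final): $57,060 − $19,600 = $37,460. Book value $19,600.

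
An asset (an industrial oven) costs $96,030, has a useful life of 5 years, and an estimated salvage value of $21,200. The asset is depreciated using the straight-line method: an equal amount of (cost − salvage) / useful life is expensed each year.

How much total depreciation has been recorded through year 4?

$59,864

Depreciable base = $96,030 − $21,200 = $74,830.
Annual expense = $74,830 / 5 = $14,966.
End of year 1: book value $81,064.
End of year 2: book value $66,098.
End of year 3: book value $51,132.
End of year 4: book value $36,166.
Accumulated through year 4 = $96,030 − $36,166 = $59,864.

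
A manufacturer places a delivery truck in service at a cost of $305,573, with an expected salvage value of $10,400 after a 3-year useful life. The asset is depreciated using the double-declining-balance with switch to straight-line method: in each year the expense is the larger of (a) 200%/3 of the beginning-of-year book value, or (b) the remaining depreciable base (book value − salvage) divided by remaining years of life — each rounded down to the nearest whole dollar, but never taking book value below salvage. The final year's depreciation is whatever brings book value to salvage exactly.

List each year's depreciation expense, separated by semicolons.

$203,715; $67,905; $23,553

Depreciable base = $305,573 − $10,400 = $295,173.
Year 1: DB = ⌊$305,573 × 200%/3⌋ = $203,715; SL = ⌊$295,173/3⌋ = $98,391 → take DB $203,715. Book value $101,858.
Year 2: DB = ⌊$101,858 × 200%/3⌋ = $67,905; SL = ⌊$91,458/2⌋ = $45,729 → take DB $67,905. Book value $33,953.
Year 3 (final): $33,953 − $10,400 = $23,553. Book value $10,400.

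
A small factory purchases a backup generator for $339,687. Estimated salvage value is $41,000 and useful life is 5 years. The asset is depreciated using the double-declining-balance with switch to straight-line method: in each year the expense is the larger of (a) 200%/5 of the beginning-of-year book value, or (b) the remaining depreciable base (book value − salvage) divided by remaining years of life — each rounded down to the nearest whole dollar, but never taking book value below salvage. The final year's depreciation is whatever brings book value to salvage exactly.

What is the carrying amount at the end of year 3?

Depreciable base = $339,687 − $41,000 = $298,687.
Year 1: DB = ⌊$339,687 × 200%/5⌋ = $135,874; SL = ⌊$298,687/5⌋ = $59,737 → take DB $135,874. Book value $203,813.
Year 2: DB = ⌊$203,813 × 200%/5⌋ = $81,525; SL = ⌊$162,813/4⌋ = $40,703 → take DB $81,525. Book value $122,288.
Year 3: DB = ⌊$122,288 × 200%/5⌋ = $48,915; SL = ⌊$81,288/3⌋ = $27,096 → take DB $48,915. Book value $73,373.

$73,373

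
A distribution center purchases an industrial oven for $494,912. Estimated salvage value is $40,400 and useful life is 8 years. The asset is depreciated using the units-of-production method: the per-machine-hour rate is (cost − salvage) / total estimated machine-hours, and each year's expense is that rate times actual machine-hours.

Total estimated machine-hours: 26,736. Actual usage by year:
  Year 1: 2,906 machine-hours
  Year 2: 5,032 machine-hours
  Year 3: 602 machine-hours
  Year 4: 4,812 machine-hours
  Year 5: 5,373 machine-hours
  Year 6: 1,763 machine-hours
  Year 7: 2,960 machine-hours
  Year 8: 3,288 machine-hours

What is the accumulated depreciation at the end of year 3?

Depreciable base = $494,912 − $40,400 = $454,512.
Rate = $454,512 / 26,736 machine-hours = $17 per machine-hour.
Year 1: 2,906 × $17 = $49,402. Book value $445,510.
Year 2: 5,032 × $17 = $85,544. Book value $359,966.
Year 3: 602 × $17 = $10,234. Book value $349,732.
Accumulated through year 3 = $494,912 − $349,732 = $145,180.

$145,180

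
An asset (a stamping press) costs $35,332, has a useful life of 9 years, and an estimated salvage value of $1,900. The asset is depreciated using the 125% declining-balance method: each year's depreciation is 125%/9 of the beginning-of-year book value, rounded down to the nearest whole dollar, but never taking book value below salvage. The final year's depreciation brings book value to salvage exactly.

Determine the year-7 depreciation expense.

Depreciable base = $35,332 − $1,900 = $33,432.
Year 1: ⌊$35,332 × 125%/9⌋ = $4,907. Book value $30,425.
Year 2: ⌊$30,425 × 125%/9⌋ = $4,225. Book value $26,200.
Year 3: ⌊$26,200 × 125%/9⌋ = $3,638. Book value $22,562.
Year 4: ⌊$22,562 × 125%/9⌋ = $3,133. Book value $19,429.
Year 5: ⌊$19,429 × 125%/9⌋ = $2,698. Book value $16,731.
Year 6: ⌊$16,731 × 125%/9⌋ = $2,323. Book value $14,408.
Year 7: ⌊$14,408 × 125%/9⌋ = $2,001. Book value $12,407.

$2,001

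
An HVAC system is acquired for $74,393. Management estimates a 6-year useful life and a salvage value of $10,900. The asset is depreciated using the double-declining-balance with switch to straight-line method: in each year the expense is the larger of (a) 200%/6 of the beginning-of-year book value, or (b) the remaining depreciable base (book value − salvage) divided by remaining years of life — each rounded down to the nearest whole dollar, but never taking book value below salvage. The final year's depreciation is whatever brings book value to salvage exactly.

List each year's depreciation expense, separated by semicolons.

$24,797; $16,532; $11,021; $7,347; $3,796; $0

Depreciable base = $74,393 − $10,900 = $63,493.
Year 1: DB = ⌊$74,393 × 200%/6⌋ = $24,797; SL = ⌊$63,493/6⌋ = $10,582 → take DB $24,797. Book value $49,596.
Year 2: DB = ⌊$49,596 × 200%/6⌋ = $16,532; SL = ⌊$38,696/5⌋ = $7,739 → take DB $16,532. Book value $33,064.
Year 3: DB = ⌊$33,064 × 200%/6⌋ = $11,021; SL = ⌊$22,164/4⌋ = $5,541 → take DB $11,021. Book value $22,043.
Year 4: DB = ⌊$22,043 × 200%/6⌋ = $7,347; SL = ⌊$11,143/3⌋ = $3,714 → take DB $7,347. Book value $14,696.
Year 5: DB = ⌊$14,696 × 200%/6⌋ = $4,898; SL = ⌊$3,796/2⌋ = $1,898 → take DB $4,898, capped at $3,796. Book value $10,900.
Year 6 (final): $10,900 − $10,900 = $0. Book value $10,900.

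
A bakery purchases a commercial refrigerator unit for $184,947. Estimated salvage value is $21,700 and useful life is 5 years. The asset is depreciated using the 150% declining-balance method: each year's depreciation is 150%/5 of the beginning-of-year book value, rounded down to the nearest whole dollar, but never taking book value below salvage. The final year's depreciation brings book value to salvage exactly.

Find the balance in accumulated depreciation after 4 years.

$140,540

Depreciable base = $184,947 − $21,700 = $163,247.
Year 1: ⌊$184,947 × 150%/5⌋ = $55,484. Book value $129,463.
Year 2: ⌊$129,463 × 150%/5⌋ = $38,838. Book value $90,625.
Year 3: ⌊$90,625 × 150%/5⌋ = $27,187. Book value $63,438.
Year 4: ⌊$63,438 × 150%/5⌋ = $19,031. Book value $44,407.
Accumulated through year 4 = $184,947 − $44,407 = $140,540.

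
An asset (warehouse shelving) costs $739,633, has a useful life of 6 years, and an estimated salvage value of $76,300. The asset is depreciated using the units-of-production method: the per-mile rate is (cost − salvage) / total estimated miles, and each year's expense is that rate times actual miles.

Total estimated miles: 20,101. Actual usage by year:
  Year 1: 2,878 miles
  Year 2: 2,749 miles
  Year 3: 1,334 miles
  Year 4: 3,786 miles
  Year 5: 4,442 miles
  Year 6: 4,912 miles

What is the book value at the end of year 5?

$238,396

Depreciable base = $739,633 − $76,300 = $663,333.
Rate = $663,333 / 20,101 miles = $33 per mile.
Year 1: 2,878 × $33 = $94,974. Book value $644,659.
Year 2: 2,749 × $33 = $90,717. Book value $553,942.
Year 3: 1,334 × $33 = $44,022. Book value $509,920.
Year 4: 3,786 × $33 = $124,938. Book value $384,982.
Year 5: 4,442 × $33 = $146,586. Book value $238,396.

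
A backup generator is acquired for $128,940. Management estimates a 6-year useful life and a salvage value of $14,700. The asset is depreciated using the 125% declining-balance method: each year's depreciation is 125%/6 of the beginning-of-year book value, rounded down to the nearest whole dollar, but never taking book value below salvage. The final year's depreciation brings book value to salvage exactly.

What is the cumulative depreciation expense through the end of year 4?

Depreciable base = $128,940 − $14,700 = $114,240.
Year 1: ⌊$128,940 × 125%/6⌋ = $26,862. Book value $102,078.
Year 2: ⌊$102,078 × 125%/6⌋ = $21,266. Book value $80,812.
Year 3: ⌊$80,812 × 125%/6⌋ = $16,835. Book value $63,977.
Year 4: ⌊$63,977 × 125%/6⌋ = $13,328. Book value $50,649.
Accumulated through year 4 = $128,940 − $50,649 = $78,291.

$78,291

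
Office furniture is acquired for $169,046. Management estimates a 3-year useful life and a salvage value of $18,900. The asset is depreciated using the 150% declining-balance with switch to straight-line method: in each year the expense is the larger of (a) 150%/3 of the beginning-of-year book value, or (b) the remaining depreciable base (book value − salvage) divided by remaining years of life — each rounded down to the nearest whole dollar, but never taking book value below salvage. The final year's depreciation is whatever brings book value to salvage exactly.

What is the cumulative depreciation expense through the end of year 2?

$126,784

Depreciable base = $169,046 − $18,900 = $150,146.
Year 1: DB = ⌊$169,046 × 150%/3⌋ = $84,523; SL = ⌊$150,146/3⌋ = $50,048 → take DB $84,523. Book value $84,523.
Year 2: DB = ⌊$84,523 × 150%/3⌋ = $42,261; SL = ⌊$65,623/2⌋ = $32,811 → take DB $42,261. Book value $42,262.
Accumulated through year 2 = $169,046 − $42,262 = $126,784.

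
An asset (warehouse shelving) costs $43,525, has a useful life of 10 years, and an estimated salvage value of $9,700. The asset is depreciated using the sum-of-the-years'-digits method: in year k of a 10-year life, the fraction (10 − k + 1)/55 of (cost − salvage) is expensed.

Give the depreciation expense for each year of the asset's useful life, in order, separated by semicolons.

$6,150; $5,535; $4,920; $4,305; $3,690; $3,075; $2,460; $1,845; $1,230; $615

Depreciable base = $43,525 − $9,700 = $33,825.
Sum of the years' digits = 10+9+8+7+6+5+4+3+2+1 = 55.
Year 1: $33,825 × 10/55 = $6,150. Book value $37,375.
Year 2: $33,825 × 9/55 = $5,535. Book value $31,840.
Year 3: $33,825 × 8/55 = $4,920. Book value $26,920.
Year 4: $33,825 × 7/55 = $4,305. Book value $22,615.
Year 5: $33,825 × 6/55 = $3,690. Book value $18,925.
Year 6: $33,825 × 5/55 = $3,075. Book value $15,850.
Year 7: $33,825 × 4/55 = $2,460. Book value $13,390.
Year 8: $33,825 × 3/55 = $1,845. Book value $11,545.
Year 9: $33,825 × 2/55 = $1,230. Book value $10,315.
Year 10: $33,825 × 1/55 = $615. Book value $9,700.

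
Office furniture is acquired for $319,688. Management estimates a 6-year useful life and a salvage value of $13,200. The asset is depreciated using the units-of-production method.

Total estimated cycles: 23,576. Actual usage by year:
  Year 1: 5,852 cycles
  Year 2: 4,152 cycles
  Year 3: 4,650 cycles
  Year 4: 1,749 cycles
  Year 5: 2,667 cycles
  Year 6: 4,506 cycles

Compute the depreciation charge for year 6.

Depreciable base = $319,688 − $13,200 = $306,488.
Rate = $306,488 / 23,576 cycles = $13 per cycle.
Year 1: 5,852 × $13 = $76,076. Book value $243,612.
Year 2: 4,152 × $13 = $53,976. Book value $189,636.
Year 3: 4,650 × $13 = $60,450. Book value $129,186.
Year 4: 1,749 × $13 = $22,737. Book value $106,449.
Year 5: 2,667 × $13 = $34,671. Book value $71,778.
Year 6: 4,506 × $13 = $58,578. Book value $13,200.

$58,578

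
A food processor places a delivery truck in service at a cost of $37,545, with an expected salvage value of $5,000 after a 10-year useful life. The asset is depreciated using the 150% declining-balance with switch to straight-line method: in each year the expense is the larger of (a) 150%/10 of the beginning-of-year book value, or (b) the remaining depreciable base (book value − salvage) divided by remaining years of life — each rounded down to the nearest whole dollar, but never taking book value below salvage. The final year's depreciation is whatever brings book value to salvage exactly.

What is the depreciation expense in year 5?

$2,940

Depreciable base = $37,545 − $5,000 = $32,545.
Year 1: DB = ⌊$37,545 × 150%/10⌋ = $5,631; SL = ⌊$32,545/10⌋ = $3,254 → take DB $5,631. Book value $31,914.
Year 2: DB = ⌊$31,914 × 150%/10⌋ = $4,787; SL = ⌊$26,914/9⌋ = $2,990 → take DB $4,787. Book value $27,127.
Year 3: DB = ⌊$27,127 × 150%/10⌋ = $4,069; SL = ⌊$22,127/8⌋ = $2,765 → take DB $4,069. Book value $23,058.
Year 4: DB = ⌊$23,058 × 150%/10⌋ = $3,458; SL = ⌊$18,058/7⌋ = $2,579 → take DB $3,458. Book value $19,600.
Year 5: DB = ⌊$19,600 × 150%/10⌋ = $2,940; SL = ⌊$14,600/6⌋ = $2,433 → take DB $2,940. Book value $16,660.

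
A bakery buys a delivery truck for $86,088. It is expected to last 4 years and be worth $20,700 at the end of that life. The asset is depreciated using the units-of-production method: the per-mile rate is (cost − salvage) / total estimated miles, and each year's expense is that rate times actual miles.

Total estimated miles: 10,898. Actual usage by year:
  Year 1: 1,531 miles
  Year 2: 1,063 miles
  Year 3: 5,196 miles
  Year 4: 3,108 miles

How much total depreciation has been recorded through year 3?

Depreciable base = $86,088 − $20,700 = $65,388.
Rate = $65,388 / 10,898 miles = $6 per mile.
Year 1: 1,531 × $6 = $9,186. Book value $76,902.
Year 2: 1,063 × $6 = $6,378. Book value $70,524.
Year 3: 5,196 × $6 = $31,176. Book value $39,348.
Accumulated through year 3 = $86,088 − $39,348 = $46,740.

$46,740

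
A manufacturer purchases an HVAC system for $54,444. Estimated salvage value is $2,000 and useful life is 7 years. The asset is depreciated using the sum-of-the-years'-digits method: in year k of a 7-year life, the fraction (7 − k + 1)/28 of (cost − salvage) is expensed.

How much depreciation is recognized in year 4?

Depreciable base = $54,444 − $2,000 = $52,444.
Sum of the years' digits = 7+6+5+4+3+2+1 = 28.
Year 1: $52,444 × 7/28 = $13,111. Book value $41,333.
Year 2: $52,444 × 6/28 = $11,238. Book value $30,095.
Year 3: $52,444 × 5/28 = $9,365. Book value $20,730.
Year 4: $52,444 × 4/28 = $7,492. Book value $13,238.

$7,492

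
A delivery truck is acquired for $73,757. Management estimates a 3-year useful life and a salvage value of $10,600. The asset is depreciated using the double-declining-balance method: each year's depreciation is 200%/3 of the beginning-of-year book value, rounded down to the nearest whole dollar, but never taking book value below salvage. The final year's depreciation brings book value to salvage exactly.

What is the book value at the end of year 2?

$10,600

Depreciable base = $73,757 − $10,600 = $63,157.
Year 1: ⌊$73,757 × 200%/3⌋ = $49,171. Book value $24,586.
Year 2: ⌊$24,586 × 200%/3⌋ = $16,390, capped at $13,986. Book value $10,600.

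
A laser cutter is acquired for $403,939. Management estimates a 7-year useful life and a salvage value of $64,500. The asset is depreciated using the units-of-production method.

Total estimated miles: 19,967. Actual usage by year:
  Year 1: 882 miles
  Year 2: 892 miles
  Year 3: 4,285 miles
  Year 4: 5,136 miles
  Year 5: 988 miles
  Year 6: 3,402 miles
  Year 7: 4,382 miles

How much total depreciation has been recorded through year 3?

Depreciable base = $403,939 − $64,500 = $339,439.
Rate = $339,439 / 19,967 miles = $17 per mile.
Year 1: 882 × $17 = $14,994. Book value $388,945.
Year 2: 892 × $17 = $15,164. Book value $373,781.
Year 3: 4,285 × $17 = $72,845. Book value $300,936.
Accumulated through year 3 = $403,939 − $300,936 = $103,003.

$103,003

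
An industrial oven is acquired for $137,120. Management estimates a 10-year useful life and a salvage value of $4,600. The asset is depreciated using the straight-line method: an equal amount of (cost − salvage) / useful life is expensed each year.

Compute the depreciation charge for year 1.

Depreciable base = $137,120 − $4,600 = $132,520.
Annual expense = $132,520 / 10 = $13,252.

$13,252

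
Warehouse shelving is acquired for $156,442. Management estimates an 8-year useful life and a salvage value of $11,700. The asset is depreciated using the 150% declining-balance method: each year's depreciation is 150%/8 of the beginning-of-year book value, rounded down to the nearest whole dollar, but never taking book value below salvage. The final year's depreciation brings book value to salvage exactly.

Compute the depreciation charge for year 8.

Depreciable base = $156,442 − $11,700 = $144,742.
Year 1: ⌊$156,442 × 150%/8⌋ = $29,332. Book value $127,110.
Year 2: ⌊$127,110 × 150%/8⌋ = $23,833. Book value $103,277.
Year 3: ⌊$103,277 × 150%/8⌋ = $19,364. Book value $83,913.
Year 4: ⌊$83,913 × 150%/8⌋ = $15,733. Book value $68,180.
Year 5: ⌊$68,180 × 150%/8⌋ = $12,783. Book value $55,397.
Year 6: ⌊$55,397 × 150%/8⌋ = $10,386. Book value $45,011.
Year 7: ⌊$45,011 × 150%/8⌋ = $8,439. Book value $36,572.
Year 8 (final): $36,572 − $11,700 = $24,872. Book value $11,700.

$24,872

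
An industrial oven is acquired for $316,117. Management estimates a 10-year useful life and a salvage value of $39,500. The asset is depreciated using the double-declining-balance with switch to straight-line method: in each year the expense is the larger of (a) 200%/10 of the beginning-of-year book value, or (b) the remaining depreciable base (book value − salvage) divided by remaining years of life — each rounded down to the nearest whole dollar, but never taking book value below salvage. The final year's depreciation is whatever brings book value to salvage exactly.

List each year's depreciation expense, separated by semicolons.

$63,223; $50,578; $40,463; $32,370; $25,896; $20,717; $16,574; $13,259; $10,607; $2,930

Depreciable base = $316,117 − $39,500 = $276,617.
Year 1: DB = ⌊$316,117 × 200%/10⌋ = $63,223; SL = ⌊$276,617/10⌋ = $27,661 → take DB $63,223. Book value $252,894.
Year 2: DB = ⌊$252,894 × 200%/10⌋ = $50,578; SL = ⌊$213,394/9⌋ = $23,710 → take DB $50,578. Book value $202,316.
Year 3: DB = ⌊$202,316 × 200%/10⌋ = $40,463; SL = ⌊$162,816/8⌋ = $20,352 → take DB $40,463. Book value $161,853.
Year 4: DB = ⌊$161,853 × 200%/10⌋ = $32,370; SL = ⌊$122,353/7⌋ = $17,479 → take DB $32,370. Book value $129,483.
Year 5: DB = ⌊$129,483 × 200%/10⌋ = $25,896; SL = ⌊$89,983/6⌋ = $14,997 → take DB $25,896. Book value $103,587.
Year 6: DB = ⌊$103,587 × 200%/10⌋ = $20,717; SL = ⌊$64,087/5⌋ = $12,817 → take DB $20,717. Book value $82,870.
Year 7: DB = ⌊$82,870 × 200%/10⌋ = $16,574; SL = ⌊$43,370/4⌋ = $10,842 → take DB $16,574. Book value $66,296.
Year 8: DB = ⌊$66,296 × 200%/10⌋ = $13,259; SL = ⌊$26,796/3⌋ = $8,932 → take DB $13,259. Book value $53,037.
Year 9: DB = ⌊$53,037 × 200%/10⌋ = $10,607; SL = ⌊$13,537/2⌋ = $6,768 → take DB $10,607. Book value $42,430.
Year 10 (final): $42,430 − $39,500 = $2,930. Book value $39,500.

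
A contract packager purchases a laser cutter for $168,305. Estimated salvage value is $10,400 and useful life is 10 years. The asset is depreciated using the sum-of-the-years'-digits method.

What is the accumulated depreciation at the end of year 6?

$129,195

Depreciable base = $168,305 − $10,400 = $157,905.
Sum of the years' digits = 10+9+8+7+6+5+4+3+2+1 = 55.
Year 1: $157,905 × 10/55 = $28,710. Book value $139,595.
Year 2: $157,905 × 9/55 = $25,839. Book value $113,756.
Year 3: $157,905 × 8/55 = $22,968. Book value $90,788.
Year 4: $157,905 × 7/55 = $20,097. Book value $70,691.
Year 5: $157,905 × 6/55 = $17,226. Book value $53,465.
Year 6: $157,905 × 5/55 = $14,355. Book value $39,110.
Accumulated through year 6 = $168,305 − $39,110 = $129,195.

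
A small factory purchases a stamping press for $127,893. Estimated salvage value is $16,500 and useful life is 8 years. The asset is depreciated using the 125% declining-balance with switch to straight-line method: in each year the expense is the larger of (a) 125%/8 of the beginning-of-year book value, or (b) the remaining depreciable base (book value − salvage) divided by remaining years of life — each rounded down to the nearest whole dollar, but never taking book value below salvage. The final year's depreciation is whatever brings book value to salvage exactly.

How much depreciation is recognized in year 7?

Depreciable base = $127,893 − $16,500 = $111,393.
Year 1: DB = ⌊$127,893 × 125%/8⌋ = $19,983; SL = ⌊$111,393/8⌋ = $13,924 → take DB $19,983. Book value $107,910.
Year 2: DB = ⌊$107,910 × 125%/8⌋ = $16,860; SL = ⌊$91,410/7⌋ = $13,058 → take DB $16,860. Book value $91,050.
Year 3: DB = ⌊$91,050 × 125%/8⌋ = $14,226; SL = ⌊$74,550/6⌋ = $12,425 → take DB $14,226. Book value $76,824.
Year 4: DB = ⌊$76,824 × 125%/8⌋ = $12,003; SL = ⌊$60,324/5⌋ = $12,064 → take SL $12,064. Book value $64,760.
Year 5: DB = ⌊$64,760 × 125%/8⌋ = $10,118; SL = ⌊$48,260/4⌋ = $12,065 → take SL $12,065. Book value $52,695.
Year 6: DB = ⌊$52,695 × 125%/8⌋ = $8,233; SL = ⌊$36,195/3⌋ = $12,065 → take SL $12,065. Book value $40,630.
Year 7: DB = ⌊$40,630 × 125%/8⌋ = $6,348; SL = ⌊$24,130/2⌋ = $12,065 → take SL $12,065. Book value $28,565.

$12,065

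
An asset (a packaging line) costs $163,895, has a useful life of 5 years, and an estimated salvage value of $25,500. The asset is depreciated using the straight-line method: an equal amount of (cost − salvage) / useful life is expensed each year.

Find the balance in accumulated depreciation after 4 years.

Depreciable base = $163,895 − $25,500 = $138,395.
Annual expense = $138,395 / 5 = $27,679.
End of year 1: book value $136,216.
End of year 2: book value $108,537.
End of year 3: book value $80,858.
End of year 4: book value $53,179.
Accumulated through year 4 = $163,895 − $53,179 = $110,716.

$110,716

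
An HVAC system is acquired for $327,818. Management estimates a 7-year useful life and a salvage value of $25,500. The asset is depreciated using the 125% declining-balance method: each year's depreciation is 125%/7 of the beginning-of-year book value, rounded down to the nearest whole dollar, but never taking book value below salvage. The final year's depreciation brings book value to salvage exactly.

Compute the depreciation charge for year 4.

Depreciable base = $327,818 − $25,500 = $302,318.
Year 1: ⌊$327,818 × 125%/7⌋ = $58,538. Book value $269,280.
Year 2: ⌊$269,280 × 125%/7⌋ = $48,085. Book value $221,195.
Year 3: ⌊$221,195 × 125%/7⌋ = $39,499. Book value $181,696.
Year 4: ⌊$181,696 × 125%/7⌋ = $32,445. Book value $149,251.

$32,445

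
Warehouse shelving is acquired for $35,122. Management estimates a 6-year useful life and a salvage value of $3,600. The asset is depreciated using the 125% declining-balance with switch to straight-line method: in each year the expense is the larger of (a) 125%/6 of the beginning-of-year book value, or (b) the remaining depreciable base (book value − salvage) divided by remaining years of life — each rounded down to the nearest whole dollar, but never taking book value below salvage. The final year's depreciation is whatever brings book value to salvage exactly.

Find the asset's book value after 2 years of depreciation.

$22,013

Depreciable base = $35,122 − $3,600 = $31,522.
Year 1: DB = ⌊$35,122 × 125%/6⌋ = $7,317; SL = ⌊$31,522/6⌋ = $5,253 → take DB $7,317. Book value $27,805.
Year 2: DB = ⌊$27,805 × 125%/6⌋ = $5,792; SL = ⌊$24,205/5⌋ = $4,841 → take DB $5,792. Book value $22,013.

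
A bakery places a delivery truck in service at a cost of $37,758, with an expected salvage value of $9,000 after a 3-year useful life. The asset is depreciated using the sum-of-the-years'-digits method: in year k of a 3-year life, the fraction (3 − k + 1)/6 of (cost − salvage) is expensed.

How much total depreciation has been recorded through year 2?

$23,965

Depreciable base = $37,758 − $9,000 = $28,758.
Sum of the years' digits = 3+2+1 = 6.
Year 1: $28,758 × 3/6 = $14,379. Book value $23,379.
Year 2: $28,758 × 2/6 = $9,586. Book value $13,793.
Accumulated through year 2 = $37,758 − $13,793 = $23,965.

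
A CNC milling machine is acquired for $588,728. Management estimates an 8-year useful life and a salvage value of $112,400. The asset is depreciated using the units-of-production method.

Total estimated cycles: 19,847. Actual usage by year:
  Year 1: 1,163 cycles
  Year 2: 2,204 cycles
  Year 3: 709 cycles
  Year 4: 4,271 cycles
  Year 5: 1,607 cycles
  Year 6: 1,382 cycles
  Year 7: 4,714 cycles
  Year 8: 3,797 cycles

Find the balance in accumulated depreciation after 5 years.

Depreciable base = $588,728 − $112,400 = $476,328.
Rate = $476,328 / 19,847 cycles = $24 per cycle.
Year 1: 1,163 × $24 = $27,912. Book value $560,816.
Year 2: 2,204 × $24 = $52,896. Book value $507,920.
Year 3: 709 × $24 = $17,016. Book value $490,904.
Year 4: 4,271 × $24 = $102,504. Book value $388,400.
Year 5: 1,607 × $24 = $38,568. Book value $349,832.
Accumulated through year 5 = $588,728 − $349,832 = $238,896.

$238,896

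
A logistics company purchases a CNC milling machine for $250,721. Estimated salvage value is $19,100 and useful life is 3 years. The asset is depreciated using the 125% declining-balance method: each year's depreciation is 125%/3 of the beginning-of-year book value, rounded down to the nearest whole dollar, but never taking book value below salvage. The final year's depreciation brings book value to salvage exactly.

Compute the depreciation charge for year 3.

Depreciable base = $250,721 − $19,100 = $231,621.
Year 1: ⌊$250,721 × 125%/3⌋ = $104,467. Book value $146,254.
Year 2: ⌊$146,254 × 125%/3⌋ = $60,939. Book value $85,315.
Year 3 (final): $85,315 − $19,100 = $66,215. Book value $19,100.

$66,215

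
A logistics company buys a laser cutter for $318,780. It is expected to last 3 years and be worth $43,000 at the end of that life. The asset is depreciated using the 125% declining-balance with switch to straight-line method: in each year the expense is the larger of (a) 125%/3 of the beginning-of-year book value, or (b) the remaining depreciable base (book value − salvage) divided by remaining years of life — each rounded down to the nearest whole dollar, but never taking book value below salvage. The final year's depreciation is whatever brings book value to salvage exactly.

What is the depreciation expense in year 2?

Depreciable base = $318,780 − $43,000 = $275,780.
Year 1: DB = ⌊$318,780 × 125%/3⌋ = $132,825; SL = ⌊$275,780/3⌋ = $91,926 → take DB $132,825. Book value $185,955.
Year 2: DB = ⌊$185,955 × 125%/3⌋ = $77,481; SL = ⌊$142,955/2⌋ = $71,477 → take DB $77,481. Book value $108,474.

$77,481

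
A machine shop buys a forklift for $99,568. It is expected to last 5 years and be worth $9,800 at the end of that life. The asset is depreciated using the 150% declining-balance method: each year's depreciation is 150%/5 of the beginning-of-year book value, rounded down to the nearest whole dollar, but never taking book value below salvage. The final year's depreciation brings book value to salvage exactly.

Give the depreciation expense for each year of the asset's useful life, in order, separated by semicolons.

$29,870; $20,909; $14,636; $10,245; $14,108

Depreciable base = $99,568 − $9,800 = $89,768.
Year 1: ⌊$99,568 × 150%/5⌋ = $29,870. Book value $69,698.
Year 2: ⌊$69,698 × 150%/5⌋ = $20,909. Book value $48,789.
Year 3: ⌊$48,789 × 150%/5⌋ = $14,636. Book value $34,153.
Year 4: ⌊$34,153 × 150%/5⌋ = $10,245. Book value $23,908.
Year 5 (final): $23,908 − $9,800 = $14,108. Book value $9,800.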